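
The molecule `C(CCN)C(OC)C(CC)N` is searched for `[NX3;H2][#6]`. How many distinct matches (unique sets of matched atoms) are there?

[NX3;H2][#6] is the SMARTS for a primary amine: a trivalent nitrogen with two H attached to carbon.
The molecule carries 2 separate instances of a primary amino group (-NH2) meeting every constraint; each maps to a distinct set of atoms, giving 2 matches.

2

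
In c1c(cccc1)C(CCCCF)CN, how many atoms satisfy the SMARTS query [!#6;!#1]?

2

Check the 14 heavy atoms by environment: 6× C → no; 1× F → match; 6× c (aromatic) → no; 1× N → match.
Summing the matching environments: 1 + 1 = 2 matching atoms.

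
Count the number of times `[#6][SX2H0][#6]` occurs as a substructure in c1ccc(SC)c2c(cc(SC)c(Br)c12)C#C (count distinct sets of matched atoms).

[#6][SX2H0][#6] is the SMARTS for a thioether: an aliphatic sulfur bridging two carbons with no H on the sulfur.
The molecule carries 2 separate instances of a methylthio ether (-SCH3) meeting every constraint; each maps to a distinct set of atoms, giving 2 matches.

2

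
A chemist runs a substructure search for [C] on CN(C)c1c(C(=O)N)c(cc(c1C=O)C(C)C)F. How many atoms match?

The query [C] means: uppercase C matches aliphatic (non-aromatic) carbon only.
Check the 18 heavy atoms by environment: 6× c (aromatic) → no; 7× C → match; 2× O → no; 2× N → no; 1× F → no.
That gives 7 matching atoms.

7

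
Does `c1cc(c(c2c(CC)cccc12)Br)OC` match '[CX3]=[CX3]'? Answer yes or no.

The pattern [CX3]=[CX3] describes a non-aromatic C=C double bond between two sp2 carbons — an alkene.
The closest candidate here is an ethyl group (-CH2CH3), but its C-C bond is a single bond between CX4 carbons, not CX3=CX3. No other fragment satisfies the full query, so there is no match.

No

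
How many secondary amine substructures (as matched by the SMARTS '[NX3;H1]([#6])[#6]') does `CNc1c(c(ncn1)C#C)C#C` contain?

1

[NX3;H1]([#6])[#6] is the SMARTS for a secondary amine: a trivalent nitrogen with one H, bonded to two carbons.
Exactly one fragment in the molecule meets all constraints, giving 1 match.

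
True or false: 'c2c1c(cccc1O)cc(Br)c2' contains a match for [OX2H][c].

True

The pattern [OX2H][c] describes a hydroxyl oxygen attached to an aromatic carbon — a phenol.
The molecule carries a hydroxyl group (-OH), whose atoms satisfy every constraint of the query, so the pattern matches.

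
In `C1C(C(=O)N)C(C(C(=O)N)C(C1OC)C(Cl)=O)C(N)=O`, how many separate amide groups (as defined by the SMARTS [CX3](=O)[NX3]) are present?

3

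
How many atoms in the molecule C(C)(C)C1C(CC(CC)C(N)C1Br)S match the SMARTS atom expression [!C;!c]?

Check the 14 heavy atoms by environment: 11× C → no; 1× N → match; 1× S → match; 1× Br → match.
Summing the matching environments: 1 + 1 + 1 = 3 matching atoms.

3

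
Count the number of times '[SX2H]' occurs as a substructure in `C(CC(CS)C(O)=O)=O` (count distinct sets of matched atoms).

1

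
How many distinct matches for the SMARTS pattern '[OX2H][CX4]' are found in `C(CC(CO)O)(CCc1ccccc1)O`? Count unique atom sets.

3

[OX2H][CX4] is the SMARTS for an aliphatic alcohol: a hydroxyl oxygen bound to an sp3 (X4) carbon.
The molecule carries 3 separate instances of a hydroxyl group (-OH) meeting every constraint; each maps to a distinct set of atoms, giving 3 matches.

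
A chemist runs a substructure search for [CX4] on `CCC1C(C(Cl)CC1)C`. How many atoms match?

The query [CX4] means: C with X4: aliphatic carbon with exactly 4 total connections (bonds + H).
Check the 9 heavy atoms by environment: 8× C (X4) → match; 1× Cl (X1) → no.
That gives 8 matching atoms.

8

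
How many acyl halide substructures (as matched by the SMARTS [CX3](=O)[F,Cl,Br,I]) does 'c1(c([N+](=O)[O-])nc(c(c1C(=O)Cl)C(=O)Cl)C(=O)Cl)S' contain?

[CX3](=O)[F,Cl,Br,I] is the SMARTS for an acyl halide: a carbonyl carbon bonded to a halogen.
The molecule carries 3 separate instances of an acyl chloride (-C(=O)Cl) meeting every constraint; each maps to a distinct set of atoms, giving 3 matches.

3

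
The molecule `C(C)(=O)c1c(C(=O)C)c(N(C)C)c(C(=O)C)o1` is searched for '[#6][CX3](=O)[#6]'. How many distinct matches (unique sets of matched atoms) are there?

3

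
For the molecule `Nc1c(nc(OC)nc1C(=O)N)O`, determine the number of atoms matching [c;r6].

4

Check the 13 heavy atoms by environment: 2× n (aromatic, in 6-ring) → no; 4× c (aromatic, in 6-ring) → match; 3× O (acyclic) → no; 2× C (acyclic) → no; 2× N (acyclic) → no.
That gives 4 matching atoms.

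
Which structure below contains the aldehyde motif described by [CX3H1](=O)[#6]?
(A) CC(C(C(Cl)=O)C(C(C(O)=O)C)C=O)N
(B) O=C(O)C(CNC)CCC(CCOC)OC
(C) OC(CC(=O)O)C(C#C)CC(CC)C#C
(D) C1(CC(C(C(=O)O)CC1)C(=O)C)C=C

A

[CX3H1](=O)[#6] describes an sp2 carbon with one H, double-bonded to O and single-bonded to carbon (an aldehyde).
(A) contains an aldehyde (-CHO), which satisfies every atom and bond constraint.
(B) has a carboxylic acid group (-C(=O)OH) but the carbonyl carbon has H0 and is bonded to O, not H1.
(C) has a carboxylic acid group (-C(=O)OH) but the carbonyl carbon has H0 and is bonded to O, not H1.
(D) has an acetyl/ketone group (-C(=O)CH3) but the carbonyl carbon has H0 (two carbon neighbours), not H1.
So the answer is (A).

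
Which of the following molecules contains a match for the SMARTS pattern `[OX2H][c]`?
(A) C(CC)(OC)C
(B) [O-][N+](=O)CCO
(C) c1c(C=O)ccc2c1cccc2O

C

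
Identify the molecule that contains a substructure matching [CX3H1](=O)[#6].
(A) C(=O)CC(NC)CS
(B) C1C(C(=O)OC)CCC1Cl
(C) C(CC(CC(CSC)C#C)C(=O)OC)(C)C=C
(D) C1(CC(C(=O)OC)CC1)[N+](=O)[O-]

[CX3H1](=O)[#6] describes an sp2 carbon with one H, double-bonded to O and single-bonded to carbon (an aldehyde).
(A) contains an aldehyde (-CHO), which satisfies every atom and bond constraint.
(B) has a methyl-ester group (-C(=O)OCH3) but the carbonyl carbon has H0, not H1.
(C) has a methyl-ester group (-C(=O)OCH3) but the carbonyl carbon has H0, not H1.
(D) has a methyl-ester group (-C(=O)OCH3) but the carbonyl carbon has H0, not H1.
So the answer is (A).

A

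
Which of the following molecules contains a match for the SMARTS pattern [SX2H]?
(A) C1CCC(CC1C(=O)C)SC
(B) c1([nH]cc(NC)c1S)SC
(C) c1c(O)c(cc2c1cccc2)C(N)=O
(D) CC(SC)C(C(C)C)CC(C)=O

B

[SX2H] describes an aliphatic sulfur with two connections, one being H (a thiol).
(A) has a methylthio ether (-SCH3) but the sulfur has H0 (bonded to two carbons), not H1.
(B) contains a thiol (-SH), which satisfies every atom and bond constraint.
(C) has a hydroxyl group (-OH) but it is an -OH, not an -SH.
(D) has a methylthio ether (-SCH3) but the sulfur has H0 (bonded to two carbons), not H1.
So the answer is (B).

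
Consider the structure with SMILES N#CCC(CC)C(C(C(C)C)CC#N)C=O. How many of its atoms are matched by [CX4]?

Check the 16 heavy atoms by environment: 10× C (X4) → match; 1× C (X3) → no; 1× O (X1) → no; 2× C (X2) → no; 2× N (X1) → no.
That gives 10 matching atoms.

10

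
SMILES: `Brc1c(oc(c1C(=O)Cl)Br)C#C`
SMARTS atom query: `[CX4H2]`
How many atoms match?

The query [CX4H2] means: sp3 carbon (X4) with exactly two hydrogens.
Check the 12 heavy atoms by environment: 1× o (aromatic, H0, X2) → no; 4× c (aromatic, H0, X3) → no; 1× C (H0, X3) → no; 1× O (H0, X1) → no; 1× Cl (H0, X1) → no; 2× Br (H0, X1) → no; 1× C (H0, X2) → no; 1× C (H1, X2) → no.
No environment satisfies the query, so 0 matching atoms.

0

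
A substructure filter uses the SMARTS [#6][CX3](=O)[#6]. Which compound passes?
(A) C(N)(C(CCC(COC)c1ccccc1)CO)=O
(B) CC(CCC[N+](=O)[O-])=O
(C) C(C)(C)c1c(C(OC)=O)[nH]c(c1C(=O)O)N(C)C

[#6][CX3](=O)[#6] describes a carbonyl carbon (no H) flanked by two carbons (a ketone).
(A) has a primary amide (-C(=O)NH2) but one neighbour of the carbonyl carbon is N, not C.
(B) contains an acetyl/ketone group (-C(=O)CH3), which satisfies every atom and bond constraint.
(C) has a methyl-ester group (-C(=O)OCH3) but one neighbour of the carbonyl carbon is O, not C.
So the answer is (B).

B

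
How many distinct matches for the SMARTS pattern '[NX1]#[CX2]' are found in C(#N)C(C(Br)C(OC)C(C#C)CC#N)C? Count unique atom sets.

2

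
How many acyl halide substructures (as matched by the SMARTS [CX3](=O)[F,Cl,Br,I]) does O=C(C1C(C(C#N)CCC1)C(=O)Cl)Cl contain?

2

[CX3](=O)[F,Cl,Br,I] is the SMARTS for an acyl halide: a carbonyl carbon bonded to a halogen.
The molecule carries 2 separate instances of an acyl chloride (-C(=O)Cl) meeting every constraint; each maps to a distinct set of atoms, giving 2 matches.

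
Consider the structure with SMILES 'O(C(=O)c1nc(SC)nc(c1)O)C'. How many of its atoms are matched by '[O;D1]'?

2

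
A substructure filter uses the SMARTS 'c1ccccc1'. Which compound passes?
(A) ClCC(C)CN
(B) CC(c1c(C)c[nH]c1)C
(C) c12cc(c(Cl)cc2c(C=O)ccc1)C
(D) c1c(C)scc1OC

C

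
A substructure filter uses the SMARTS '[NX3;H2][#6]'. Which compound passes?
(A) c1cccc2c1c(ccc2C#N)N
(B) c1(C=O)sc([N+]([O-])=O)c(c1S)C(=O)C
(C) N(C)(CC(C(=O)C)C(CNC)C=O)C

[NX3;H2][#6] describes a trivalent nitrogen with two H attached to carbon (a primary amine).
(A) contains a primary amino group (-NH2), which satisfies every atom and bond constraint.
(B) has a nitro group (-[N+](=O)[O-]) but the nitrogen is [N+] with no H, not NX3H2.
(C) has a dimethylamino group (-N(CH3)2) but the nitrogen has H0, not H2.
So the answer is (A).

A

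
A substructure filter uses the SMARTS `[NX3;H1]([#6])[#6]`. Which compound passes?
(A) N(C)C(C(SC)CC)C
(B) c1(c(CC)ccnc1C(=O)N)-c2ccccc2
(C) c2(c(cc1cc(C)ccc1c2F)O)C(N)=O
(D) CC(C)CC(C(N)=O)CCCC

A

[NX3;H1]([#6])[#6] describes a trivalent nitrogen with one H, bonded to two carbons (a secondary amine).
(A) contains an N-methylamino group (-NHCH3), which satisfies every atom and bond constraint.
(B) has a primary amide (-C(=O)NH2) but the -C(=O)NH2 nitrogen has H2, not H1.
(C) has a primary amide (-C(=O)NH2) but the -C(=O)NH2 nitrogen has H2, not H1.
(D) has a primary amide (-C(=O)NH2) but the -C(=O)NH2 nitrogen has H2, not H1.
So the answer is (A).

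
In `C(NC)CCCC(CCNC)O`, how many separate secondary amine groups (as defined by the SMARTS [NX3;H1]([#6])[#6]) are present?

[NX3;H1]([#6])[#6] is the SMARTS for a secondary amine: a trivalent nitrogen with one H, bonded to two carbons.
The molecule carries 2 separate instances of an N-methylamino group (-NHCH3) meeting every constraint; each maps to a distinct set of atoms, giving 2 matches.

2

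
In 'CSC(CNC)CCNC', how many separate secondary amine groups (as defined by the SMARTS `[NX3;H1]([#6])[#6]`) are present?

2

[NX3;H1]([#6])[#6] is the SMARTS for a secondary amine: a trivalent nitrogen with one H, bonded to two carbons.
The molecule carries 2 separate instances of an N-methylamino group (-NHCH3) meeting every constraint; each maps to a distinct set of atoms, giving 2 matches.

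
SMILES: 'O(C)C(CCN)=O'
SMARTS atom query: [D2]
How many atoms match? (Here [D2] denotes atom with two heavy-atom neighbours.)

The query [D2] means: atom with exactly two heavy-atom neighbours.
Check the 7 heavy atoms by environment: 2× C (D2) → match; 1× C (D3) → no; 1× O (D1) → no; 1× O (D2) → match; 1× C (D1) → no; 1× N (D1) → no.
Summing the matching environments: 2 + 1 = 3 matching atoms.

3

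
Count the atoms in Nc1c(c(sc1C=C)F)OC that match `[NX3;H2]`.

Check the 11 heavy atoms by environment: 1× s (aromatic, H0, X2) → no; 4× c (aromatic, H0, X3) → no; 1× F (H0, X1) → no; 1× C (H1, X3) → no; 1× C (H2, X3) → no; 1× O (H0, X2) → no; 1× C (H3, X4) → no; 1× N (H2, X3) → match.
That gives 1 matching atom.

1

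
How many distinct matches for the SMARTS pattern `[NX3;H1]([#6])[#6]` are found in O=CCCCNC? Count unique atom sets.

1

[NX3;H1]([#6])[#6] is the SMARTS for a secondary amine: a trivalent nitrogen with one H, bonded to two carbons.
Exactly one fragment in the molecule meets all constraints, giving 1 match.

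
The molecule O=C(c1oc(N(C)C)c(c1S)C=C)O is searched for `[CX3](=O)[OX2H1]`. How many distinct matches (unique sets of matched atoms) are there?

1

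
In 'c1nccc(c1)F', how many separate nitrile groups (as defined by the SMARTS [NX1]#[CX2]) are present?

0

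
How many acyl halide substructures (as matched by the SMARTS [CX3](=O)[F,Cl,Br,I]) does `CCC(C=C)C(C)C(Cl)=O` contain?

1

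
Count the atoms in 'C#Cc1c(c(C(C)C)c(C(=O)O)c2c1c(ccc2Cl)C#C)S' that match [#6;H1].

5

Check the 22 heavy atoms by environment: 8× c (aromatic, H0) → no; 2× c (aromatic, H1) → match; 1× Cl (H0) → no; 3× C (H0) → no; 3× C (H1) → match; 1× S (H1) → no; 1× O (H0) → no; 1× O (H1) → no; 2× C (H3) → no.
Summing the matching environments: 2 + 3 = 5 matching atoms.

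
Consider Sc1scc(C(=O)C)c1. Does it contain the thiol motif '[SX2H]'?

The pattern [SX2H] describes an aliphatic sulfur with two connections, one being H — a thiol.
The molecule carries a thiol (-SH), whose atoms satisfy every constraint of the query, so the pattern matches.

Yes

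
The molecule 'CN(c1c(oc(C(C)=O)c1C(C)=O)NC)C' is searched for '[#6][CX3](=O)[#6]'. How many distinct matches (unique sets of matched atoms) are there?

[#6][CX3](=O)[#6] is the SMARTS for a ketone: a carbonyl carbon (no H) flanked by two carbons.
The molecule carries 2 separate instances of an acetyl/ketone group (-C(=O)CH3) meeting every constraint; each maps to a distinct set of atoms, giving 2 matches.

2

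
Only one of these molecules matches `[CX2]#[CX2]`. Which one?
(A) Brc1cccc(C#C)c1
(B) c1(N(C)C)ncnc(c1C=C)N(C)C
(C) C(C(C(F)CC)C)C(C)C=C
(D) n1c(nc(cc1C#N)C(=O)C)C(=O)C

A

[CX2]#[CX2] describes a carbon-carbon triple bond (an alkyne).
(A) contains an ethynyl group (-C#CH), which satisfies every atom and bond constraint.
(B) has a vinyl group (-CH=CH2) but the C=C is a double bond; both carbons are CX3, not CX2.
(C) has a vinyl group (-CH=CH2) but the C=C is a double bond; both carbons are CX3, not CX2.
(D) has a nitrile (-C#N) but the triple bond is C#N, not C#C.
So the answer is (A).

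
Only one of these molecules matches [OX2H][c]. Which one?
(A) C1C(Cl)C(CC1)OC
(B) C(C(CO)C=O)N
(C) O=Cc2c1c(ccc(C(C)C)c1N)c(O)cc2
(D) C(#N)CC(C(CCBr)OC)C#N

C

[OX2H][c] describes a hydroxyl oxygen attached to an aromatic carbon (a phenol).
(A) has a methoxy ether (-OCH3) but the oxygen has H0, not H1.
(B) has a hydroxyl group (-OH) but the -OH is on an aliphatic carbon, not an aromatic c.
(C) contains a hydroxyl group (-OH), which satisfies every atom and bond constraint.
(D) has a methoxy ether (-OCH3) but the oxygen has H0, not H1.
So the answer is (C).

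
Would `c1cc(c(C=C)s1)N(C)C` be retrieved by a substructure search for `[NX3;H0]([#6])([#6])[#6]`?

Yes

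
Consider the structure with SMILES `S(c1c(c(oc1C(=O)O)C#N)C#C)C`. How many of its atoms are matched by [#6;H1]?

1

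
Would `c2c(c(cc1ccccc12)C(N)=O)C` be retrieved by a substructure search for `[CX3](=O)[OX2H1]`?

The pattern [CX3](=O)[OX2H1] describes an sp2 carbon double-bonded to O and single-bonded to an -OH oxygen — a carboxylic acid.
The closest candidate here is a primary amide (-C(=O)NH2), but the carbonyl is bonded to N, not to an -OH oxygen. No other fragment satisfies the full query, so there is no match.

No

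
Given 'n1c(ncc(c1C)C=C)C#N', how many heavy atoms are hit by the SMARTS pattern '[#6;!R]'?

4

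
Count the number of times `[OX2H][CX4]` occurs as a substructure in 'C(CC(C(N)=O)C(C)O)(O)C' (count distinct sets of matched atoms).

2

[OX2H][CX4] is the SMARTS for an aliphatic alcohol: a hydroxyl oxygen bound to an sp3 (X4) carbon.
The molecule carries 2 separate instances of a hydroxyl group (-OH) meeting every constraint; each maps to a distinct set of atoms, giving 2 matches.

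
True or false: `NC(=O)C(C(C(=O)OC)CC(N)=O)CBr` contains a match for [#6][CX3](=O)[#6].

False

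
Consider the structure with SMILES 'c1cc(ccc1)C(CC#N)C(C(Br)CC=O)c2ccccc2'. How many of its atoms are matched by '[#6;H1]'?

The query [#6;H1] means: any carbon bearing exactly one hydrogen.
Check the 22 heavy atoms by environment: 2× C (H2) → no; 4× C (H1) → match; 1× Br (H0) → no; 2× c (aromatic, H0) → no; 10× c (aromatic, H1) → match; 1× O (H0) → no; 1× C (H0) → no; 1× N (H0) → no.
Summing the matching environments: 4 + 10 = 14 matching atoms.

14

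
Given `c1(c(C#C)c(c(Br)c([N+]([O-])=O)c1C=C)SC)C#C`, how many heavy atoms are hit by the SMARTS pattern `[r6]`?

6

The query [r6] means: r6 matches atoms in a six-membered ring.
Check the 18 heavy atoms by environment: 6× c (aromatic, in 6-ring) → match; 7× C (acyclic) → no; 1× S (acyclic) → no; 1× Br (acyclic) → no; 1× N (charge +1, acyclic) → no; 1× O (charge -1, acyclic) → no; 1× O (acyclic) → no.
That gives 6 matching atoms.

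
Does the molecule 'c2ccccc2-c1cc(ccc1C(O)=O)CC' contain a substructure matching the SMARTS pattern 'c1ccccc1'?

Yes

The pattern c1ccccc1 describes six aromatic carbons in a ring — a benzene ring.
The molecule carries a phenyl ring, whose atoms satisfy every constraint of the query, so the pattern matches.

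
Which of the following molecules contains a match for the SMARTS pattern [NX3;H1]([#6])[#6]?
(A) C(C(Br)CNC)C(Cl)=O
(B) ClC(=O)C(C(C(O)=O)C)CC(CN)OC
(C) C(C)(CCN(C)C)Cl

A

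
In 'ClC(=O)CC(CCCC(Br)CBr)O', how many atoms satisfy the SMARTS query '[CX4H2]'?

5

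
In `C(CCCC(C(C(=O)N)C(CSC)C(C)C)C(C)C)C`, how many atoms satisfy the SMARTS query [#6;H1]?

5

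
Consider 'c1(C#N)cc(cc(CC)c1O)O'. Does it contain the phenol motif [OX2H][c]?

The pattern [OX2H][c] describes a hydroxyl oxygen attached to an aromatic carbon — a phenol.
The molecule carries a hydroxyl group (-OH), whose atoms satisfy every constraint of the query, so the pattern matches.

Yes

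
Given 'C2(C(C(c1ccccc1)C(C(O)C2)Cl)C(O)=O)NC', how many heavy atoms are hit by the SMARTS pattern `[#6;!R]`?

2

The query [#6;!R] means: carbon not in any ring.
Check the 19 heavy atoms by environment: 6× C (in 6-ring) → no; 2× C (acyclic) → match; 3× O (acyclic) → no; 6× c (aromatic, in 6-ring) → no; 1× N (acyclic) → no; 1× Cl (acyclic) → no.
That gives 2 matching atoms.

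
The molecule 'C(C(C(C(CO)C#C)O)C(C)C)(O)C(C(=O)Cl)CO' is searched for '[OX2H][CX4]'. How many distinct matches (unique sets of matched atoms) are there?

4

[OX2H][CX4] is the SMARTS for an aliphatic alcohol: a hydroxyl oxygen bound to an sp3 (X4) carbon.
The molecule carries 4 separate instances of a hydroxyl group (-OH) meeting every constraint; each maps to a distinct set of atoms, giving 4 matches.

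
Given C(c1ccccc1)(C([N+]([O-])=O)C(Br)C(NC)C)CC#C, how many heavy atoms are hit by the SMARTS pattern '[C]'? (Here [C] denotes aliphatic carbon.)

9

Check the 20 heavy atoms by environment: 9× C → match; 6× c (aromatic) → no; 1× N → no; 1× N (charge +1) → no; 1× O (charge -1) → no; 1× O → no; 1× Br → no.
That gives 9 matching atoms.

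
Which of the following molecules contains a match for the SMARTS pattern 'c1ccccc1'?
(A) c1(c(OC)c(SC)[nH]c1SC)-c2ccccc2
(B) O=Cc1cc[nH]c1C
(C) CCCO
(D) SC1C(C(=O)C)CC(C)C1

A

c1ccccc1 describes six aromatic carbons in a ring (a benzene ring).
(A) contains a phenyl ring, which satisfies every atom and bond constraint.
(B) has a methyl group (-CH3) but no six-membered all-carbon aromatic ring is present.
(C) has a methyl group (-CH3) but no six-membered all-carbon aromatic ring is present.
(D) has a methyl group (-CH3) but no six-membered all-carbon aromatic ring is present.
So the answer is (A).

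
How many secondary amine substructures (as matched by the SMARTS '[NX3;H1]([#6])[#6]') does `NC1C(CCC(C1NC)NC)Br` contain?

2

[NX3;H1]([#6])[#6] is the SMARTS for a secondary amine: a trivalent nitrogen with one H, bonded to two carbons.
The molecule carries 2 separate instances of an N-methylamino group (-NHCH3) meeting every constraint; each maps to a distinct set of atoms, giving 2 matches.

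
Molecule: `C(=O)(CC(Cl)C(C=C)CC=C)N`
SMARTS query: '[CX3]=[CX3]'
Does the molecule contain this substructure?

Yes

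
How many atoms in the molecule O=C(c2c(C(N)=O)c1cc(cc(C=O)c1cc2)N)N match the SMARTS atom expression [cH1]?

Check the 19 heavy atoms by environment: 6× c (aromatic, H0) → no; 4× c (aromatic, H1) → match; 2× C (H0) → no; 3× O (H0) → no; 3× N (H2) → no; 1× C (H1) → no.
That gives 4 matching atoms.

4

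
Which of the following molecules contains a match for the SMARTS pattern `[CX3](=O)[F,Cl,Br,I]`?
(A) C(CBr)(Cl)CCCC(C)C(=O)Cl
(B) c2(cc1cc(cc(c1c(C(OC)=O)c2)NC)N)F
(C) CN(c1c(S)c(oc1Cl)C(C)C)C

[CX3](=O)[F,Cl,Br,I] describes a carbonyl carbon bonded to a halogen (an acyl halide).
(A) contains an acyl chloride (-C(=O)Cl), which satisfies every atom and bond constraint.
(B) has a methyl-ester group (-C(=O)OCH3) but the carbonyl is bonded to -O-C, not to a halogen.
(C) has a chloro substituent but the Cl is not on a carbonyl carbon.
So the answer is (A).

A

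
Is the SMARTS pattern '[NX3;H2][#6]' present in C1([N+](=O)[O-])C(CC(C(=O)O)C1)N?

The pattern [NX3;H2][#6] describes a trivalent nitrogen with two H attached to carbon — a primary amine.
The molecule carries a primary amino group (-NH2), whose atoms satisfy every constraint of the query, so the pattern matches.

Yes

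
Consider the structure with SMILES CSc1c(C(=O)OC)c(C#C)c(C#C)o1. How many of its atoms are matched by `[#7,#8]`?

3

The query [#7,#8] means: nitrogen or oxygen (comma = OR).
Check the 15 heavy atoms by environment: 1× o (aromatic) → match; 4× c (aromatic) → no; 7× C → no; 2× O → match; 1× S → no.
Summing the matching environments: 1 + 2 = 3 matching atoms.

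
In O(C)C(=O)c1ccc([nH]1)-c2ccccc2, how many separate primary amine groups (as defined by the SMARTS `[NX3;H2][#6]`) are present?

[NX3;H2][#6] is the SMARTS for a primary amine: a trivalent nitrogen with two H attached to carbon.
No fragment in the molecule satisfies every constraint, giving 0 matches.

0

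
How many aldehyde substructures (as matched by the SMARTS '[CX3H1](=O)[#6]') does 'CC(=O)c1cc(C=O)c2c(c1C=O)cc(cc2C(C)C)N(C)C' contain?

2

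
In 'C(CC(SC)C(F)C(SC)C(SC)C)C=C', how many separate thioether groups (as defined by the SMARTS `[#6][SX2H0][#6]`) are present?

3

[#6][SX2H0][#6] is the SMARTS for a thioether: an aliphatic sulfur bridging two carbons with no H on the sulfur.
The molecule carries 3 separate instances of a methylthio ether (-SCH3) meeting every constraint; each maps to a distinct set of atoms, giving 3 matches.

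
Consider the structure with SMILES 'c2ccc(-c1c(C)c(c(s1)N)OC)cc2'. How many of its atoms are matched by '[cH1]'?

5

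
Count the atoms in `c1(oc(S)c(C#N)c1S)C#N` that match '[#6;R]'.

4

The query [#6;R] means: carbon that is part of a ring.
Check the 11 heavy atoms by environment: 1× o (aromatic, in 5-ring) → no; 4× c (aromatic, in 5-ring) → match; 2× S (acyclic) → no; 2× C (acyclic) → no; 2× N (acyclic) → no.
That gives 4 matching atoms.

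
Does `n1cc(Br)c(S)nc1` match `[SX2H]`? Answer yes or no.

The pattern [SX2H] describes an aliphatic sulfur with two connections, one being H — a thiol.
The molecule carries a thiol (-SH), whose atoms satisfy every constraint of the query, so the pattern matches.

Yes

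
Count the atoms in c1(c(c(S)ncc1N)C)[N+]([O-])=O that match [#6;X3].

Check the 12 heavy atoms by environment: 1× n (aromatic, X2) → no; 5× c (aromatic, X3) → match; 1× C (X4) → no; 1× N (charge +1, X3) → no; 1× O (charge -1, X1) → no; 1× O (X1) → no; 1× S (X2) → no; 1× N (X3) → no.
That gives 5 matching atoms.

5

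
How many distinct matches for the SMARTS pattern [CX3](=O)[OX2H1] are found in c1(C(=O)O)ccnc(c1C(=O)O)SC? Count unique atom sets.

2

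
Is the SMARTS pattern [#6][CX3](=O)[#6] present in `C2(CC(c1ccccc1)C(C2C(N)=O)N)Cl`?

No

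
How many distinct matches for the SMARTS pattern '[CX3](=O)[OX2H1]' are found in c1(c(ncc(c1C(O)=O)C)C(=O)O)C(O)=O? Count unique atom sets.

3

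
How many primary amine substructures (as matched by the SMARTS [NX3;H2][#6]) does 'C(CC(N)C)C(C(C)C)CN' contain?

[NX3;H2][#6] is the SMARTS for a primary amine: a trivalent nitrogen with two H attached to carbon.
The molecule carries 2 separate instances of a primary amino group (-NH2) meeting every constraint; each maps to a distinct set of atoms, giving 2 matches.

2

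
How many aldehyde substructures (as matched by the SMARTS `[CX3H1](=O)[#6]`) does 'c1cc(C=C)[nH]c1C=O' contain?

[CX3H1](=O)[#6] is the SMARTS for an aldehyde: an sp2 carbon with one H, double-bonded to O and single-bonded to carbon.
Exactly one fragment in the molecule meets all constraints, giving 1 match.

1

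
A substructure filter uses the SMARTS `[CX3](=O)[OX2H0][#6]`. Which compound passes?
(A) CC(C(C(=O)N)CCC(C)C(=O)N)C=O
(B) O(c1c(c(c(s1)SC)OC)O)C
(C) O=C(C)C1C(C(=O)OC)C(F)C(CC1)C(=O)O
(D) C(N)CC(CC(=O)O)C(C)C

C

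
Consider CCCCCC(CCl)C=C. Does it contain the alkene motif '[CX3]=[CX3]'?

Yes

The pattern [CX3]=[CX3] describes a non-aromatic C=C double bond between two sp2 carbons — an alkene.
The molecule carries a vinyl group (-CH=CH2), whose atoms satisfy every constraint of the query, so the pattern matches.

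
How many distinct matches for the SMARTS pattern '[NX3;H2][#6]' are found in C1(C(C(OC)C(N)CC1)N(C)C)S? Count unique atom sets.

1

[NX3;H2][#6] is the SMARTS for a primary amine: a trivalent nitrogen with two H attached to carbon.
Exactly one fragment in the molecule meets all constraints, giving 1 match.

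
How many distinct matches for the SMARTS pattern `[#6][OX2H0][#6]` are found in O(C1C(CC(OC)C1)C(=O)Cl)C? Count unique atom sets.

2

[#6][OX2H0][#6] is the SMARTS for an ether: an aliphatic oxygen bridging two carbons with no H on the oxygen.
The molecule carries 2 separate instances of a methoxy ether (-OCH3) meeting every constraint; each maps to a distinct set of atoms, giving 2 matches.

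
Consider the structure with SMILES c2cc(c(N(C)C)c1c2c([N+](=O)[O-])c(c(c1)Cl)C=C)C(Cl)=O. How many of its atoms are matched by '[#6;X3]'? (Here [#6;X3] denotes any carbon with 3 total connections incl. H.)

13

Check the 22 heavy atoms by environment: 10× c (aromatic, X3) → match; 1× N (X3) → no; 2× C (X4) → no; 1× N (charge +1, X3) → no; 1× O (charge -1, X1) → no; 2× O (X1) → no; 2× Cl (X1) → no; 3× C (X3) → match.
Summing the matching environments: 10 + 3 = 13 matching atoms.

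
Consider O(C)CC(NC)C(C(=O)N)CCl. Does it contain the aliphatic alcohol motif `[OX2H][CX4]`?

The pattern [OX2H][CX4] describes a hydroxyl oxygen bound to an sp3 (X4) carbon — an aliphatic alcohol.
The closest candidate here is a methoxy ether (-OCH3), but the oxygen has H0 (ether), not H1. No other fragment satisfies the full query, so there is no match.

No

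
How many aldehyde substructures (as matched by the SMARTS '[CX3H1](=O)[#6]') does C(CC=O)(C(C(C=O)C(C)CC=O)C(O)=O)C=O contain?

4

[CX3H1](=O)[#6] is the SMARTS for an aldehyde: an sp2 carbon with one H, double-bonded to O and single-bonded to carbon.
The molecule carries 4 separate instances of an aldehyde (-CHO) meeting every constraint; each maps to a distinct set of atoms, giving 4 matches.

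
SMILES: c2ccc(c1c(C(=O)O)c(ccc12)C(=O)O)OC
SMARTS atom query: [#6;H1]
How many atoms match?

5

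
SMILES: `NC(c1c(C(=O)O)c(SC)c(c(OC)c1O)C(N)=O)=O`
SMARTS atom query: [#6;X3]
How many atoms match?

9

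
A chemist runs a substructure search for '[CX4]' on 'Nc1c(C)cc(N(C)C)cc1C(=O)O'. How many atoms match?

3

The query [CX4] means: C with X4: aliphatic carbon with exactly 4 total connections (bonds + H).
Check the 14 heavy atoms by environment: 6× c (aromatic, X3) → no; 1× C (X3) → no; 1× O (X1) → no; 1× O (X2) → no; 3× C (X4) → match; 2× N (X3) → no.
That gives 3 matching atoms.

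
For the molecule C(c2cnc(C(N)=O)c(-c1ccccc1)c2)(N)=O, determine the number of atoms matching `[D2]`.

8

Check the 18 heavy atoms by environment: 1× n (aromatic, D2) → match; 4× c (aromatic, D3) → no; 7× c (aromatic, D2) → match; 2× C (D3) → no; 2× O (D1) → no; 2× N (D1) → no.
Summing the matching environments: 1 + 7 = 8 matching atoms.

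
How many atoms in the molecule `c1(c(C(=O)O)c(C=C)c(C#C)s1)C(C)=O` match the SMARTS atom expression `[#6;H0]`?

7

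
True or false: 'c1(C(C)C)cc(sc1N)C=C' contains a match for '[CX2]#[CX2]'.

The pattern [CX2]#[CX2] describes a carbon-carbon triple bond — an alkyne.
The closest candidate here is a vinyl group (-CH=CH2), but the C=C is a double bond; both carbons are CX3, not CX2. No other fragment satisfies the full query, so there is no match.

False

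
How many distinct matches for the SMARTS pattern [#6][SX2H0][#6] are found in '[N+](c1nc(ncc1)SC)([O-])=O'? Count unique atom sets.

[#6][SX2H0][#6] is the SMARTS for a thioether: an aliphatic sulfur bridging two carbons with no H on the sulfur.
Exactly one fragment in the molecule meets all constraints, giving 1 match.

1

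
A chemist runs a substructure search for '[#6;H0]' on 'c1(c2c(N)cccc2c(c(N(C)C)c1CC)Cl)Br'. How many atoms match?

7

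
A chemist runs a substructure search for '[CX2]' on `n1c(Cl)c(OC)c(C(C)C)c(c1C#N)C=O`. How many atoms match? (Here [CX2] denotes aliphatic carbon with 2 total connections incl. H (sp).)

1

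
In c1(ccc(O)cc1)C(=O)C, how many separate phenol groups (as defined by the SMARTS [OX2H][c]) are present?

1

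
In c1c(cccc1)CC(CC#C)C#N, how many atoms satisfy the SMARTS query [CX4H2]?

The query [CX4H2] means: sp3 carbon (X4) with exactly two hydrogens.
Check the 13 heavy atoms by environment: 2× C (H2, X4) → match; 1× C (H1, X4) → no; 2× C (H0, X2) → no; 1× C (H1, X2) → no; 1× c (aromatic, H0, X3) → no; 5× c (aromatic, H1, X3) → no; 1× N (H0, X1) → no.
That gives 2 matching atoms.

2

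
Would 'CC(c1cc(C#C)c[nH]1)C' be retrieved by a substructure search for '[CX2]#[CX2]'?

Yes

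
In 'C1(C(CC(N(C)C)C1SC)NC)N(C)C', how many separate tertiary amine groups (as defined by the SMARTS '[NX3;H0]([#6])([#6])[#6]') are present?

2

[NX3;H0]([#6])([#6])[#6] is the SMARTS for a tertiary amine: a trivalent nitrogen with no H, bonded to three carbons.
The molecule carries 2 separate instances of a dimethylamino group (-N(CH3)2) meeting every constraint; each maps to a distinct set of atoms, giving 2 matches.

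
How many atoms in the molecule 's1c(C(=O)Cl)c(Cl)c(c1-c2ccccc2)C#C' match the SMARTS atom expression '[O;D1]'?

Check the 17 heavy atoms by environment: 1× s (aromatic, D2) → no; 5× c (aromatic, D3) → no; 1× C (D3) → no; 1× O (D1) → match; 2× Cl (D1) → no; 5× c (aromatic, D2) → no; 1× C (D2) → no; 1× C (D1) → no.
That gives 1 matching atom.

1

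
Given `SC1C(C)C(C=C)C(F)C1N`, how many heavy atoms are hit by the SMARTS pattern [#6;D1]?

Check the 11 heavy atoms by environment: 5× C (D3) → no; 1× C (D2) → no; 2× C (D1) → match; 1× F (D1) → no; 1× N (D1) → no; 1× S (D1) → no.
That gives 2 matching atoms.

2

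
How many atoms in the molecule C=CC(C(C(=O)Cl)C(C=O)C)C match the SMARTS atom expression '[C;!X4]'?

4

The query [C;!X4] means: aliphatic carbon that does not have four total connections.
Check the 12 heavy atoms by environment: 5× C (X4) → no; 4× C (X3) → match; 2× O (X1) → no; 1× Cl (X1) → no.
That gives 4 matching atoms.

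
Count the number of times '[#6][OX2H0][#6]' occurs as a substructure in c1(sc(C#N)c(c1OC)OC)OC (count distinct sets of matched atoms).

3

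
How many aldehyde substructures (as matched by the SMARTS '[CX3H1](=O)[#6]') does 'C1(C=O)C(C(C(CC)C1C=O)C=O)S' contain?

3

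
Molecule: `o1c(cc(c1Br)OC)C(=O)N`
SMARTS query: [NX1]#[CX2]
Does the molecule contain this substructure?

No

The pattern [NX1]#[CX2] describes a nitrogen triple-bonded to a two-connected carbon — a nitrile.
The closest candidate here is a primary amide (-C(=O)NH2), but the nitrogen is NX3, not NX1. No other fragment satisfies the full query, so there is no match.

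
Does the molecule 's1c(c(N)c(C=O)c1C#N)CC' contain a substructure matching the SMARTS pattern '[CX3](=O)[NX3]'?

The pattern [CX3](=O)[NX3] describes a carbonyl carbon bonded to a trivalent nitrogen — an amide.
The closest candidate here is a primary amino group (-NH2), but the -NH2 is not attached to a carbonyl carbon. No other fragment satisfies the full query, so there is no match.

No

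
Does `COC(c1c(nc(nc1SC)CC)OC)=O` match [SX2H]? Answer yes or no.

No

The pattern [SX2H] describes an aliphatic sulfur with two connections, one being H — a thiol.
The closest candidate here is a methylthio ether (-SCH3), but the sulfur has H0 (bonded to two carbons), not H1. No other fragment satisfies the full query, so there is no match.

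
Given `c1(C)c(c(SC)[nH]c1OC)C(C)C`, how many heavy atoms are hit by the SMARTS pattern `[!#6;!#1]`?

3

The query [!#6;!#1] means: not carbon and not hydrogen — any heteroatom.
Check the 13 heavy atoms by environment: 1× n (aromatic) → match; 4× c (aromatic) → no; 1× O → match; 6× C → no; 1× S → match.
Summing the matching environments: 1 + 1 + 1 = 3 matching atoms.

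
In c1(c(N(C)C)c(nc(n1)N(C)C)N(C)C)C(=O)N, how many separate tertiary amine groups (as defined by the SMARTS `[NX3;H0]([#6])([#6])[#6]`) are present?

[NX3;H0]([#6])([#6])[#6] is the SMARTS for a tertiary amine: a trivalent nitrogen with no H, bonded to three carbons.
The molecule carries 3 separate instances of a dimethylamino group (-N(CH3)2) meeting every constraint; each maps to a distinct set of atoms, giving 3 matches.

3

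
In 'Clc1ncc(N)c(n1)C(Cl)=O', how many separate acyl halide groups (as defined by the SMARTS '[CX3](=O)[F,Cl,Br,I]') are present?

[CX3](=O)[F,Cl,Br,I] is the SMARTS for an acyl halide: a carbonyl carbon bonded to a halogen.
Exactly one fragment in the molecule meets all constraints, giving 1 match.

1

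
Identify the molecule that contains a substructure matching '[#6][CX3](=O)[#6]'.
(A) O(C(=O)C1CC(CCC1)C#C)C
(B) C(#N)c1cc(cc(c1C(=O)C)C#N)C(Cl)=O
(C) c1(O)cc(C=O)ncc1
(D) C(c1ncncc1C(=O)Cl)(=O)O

B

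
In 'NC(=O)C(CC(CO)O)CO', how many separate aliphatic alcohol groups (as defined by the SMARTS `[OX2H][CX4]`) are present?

3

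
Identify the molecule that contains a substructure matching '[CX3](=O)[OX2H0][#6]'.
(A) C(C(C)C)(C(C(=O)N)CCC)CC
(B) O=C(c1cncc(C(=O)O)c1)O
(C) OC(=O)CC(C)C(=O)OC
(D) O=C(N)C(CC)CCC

[CX3](=O)[OX2H0][#6] describes a carbonyl carbon bonded to an oxygen that is itself bonded to carbon (no H on that O) (an ester).
(A) has a primary amide (-C(=O)NH2) but the carbonyl is bonded to N, not to an O-C linkage.
(B) has a carboxylic acid group (-C(=O)OH) but the singly-bonded O carries H (OX2H1, not H0).
(C) contains a methyl-ester group (-C(=O)OCH3), which satisfies every atom and bond constraint.
(D) has a primary amide (-C(=O)NH2) but the carbonyl is bonded to N, not to an O-C linkage.
So the answer is (C).

C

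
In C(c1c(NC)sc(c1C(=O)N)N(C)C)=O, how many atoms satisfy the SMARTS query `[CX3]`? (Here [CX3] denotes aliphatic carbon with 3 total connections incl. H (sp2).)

The query [CX3] means: C with X3: aliphatic carbon with exactly 3 total connections.
Check the 15 heavy atoms by environment: 1× s (aromatic, X2) → no; 4× c (aromatic, X3) → no; 3× N (X3) → no; 3× C (X4) → no; 2× C (X3) → match; 2× O (X1) → no.
That gives 2 matching atoms.

2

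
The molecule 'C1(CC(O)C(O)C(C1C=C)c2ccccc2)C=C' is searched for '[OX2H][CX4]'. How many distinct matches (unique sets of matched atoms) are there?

2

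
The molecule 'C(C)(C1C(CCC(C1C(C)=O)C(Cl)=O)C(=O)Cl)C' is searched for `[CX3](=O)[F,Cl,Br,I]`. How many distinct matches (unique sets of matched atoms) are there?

[CX3](=O)[F,Cl,Br,I] is the SMARTS for an acyl halide: a carbonyl carbon bonded to a halogen.
The molecule carries 2 separate instances of an acyl chloride (-C(=O)Cl) meeting every constraint; each maps to a distinct set of atoms, giving 2 matches.

2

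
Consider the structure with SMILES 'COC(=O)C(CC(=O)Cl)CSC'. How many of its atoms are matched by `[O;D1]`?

2

The query [O;D1] means: aliphatic oxygen bonded to exactly one heavy atom.
Check the 12 heavy atoms by environment: 2× C (D2) → no; 3× C (D3) → no; 2× O (D1) → match; 1× O (D2) → no; 2× C (D1) → no; 1× Cl (D1) → no; 1× S (D2) → no.
That gives 2 matching atoms.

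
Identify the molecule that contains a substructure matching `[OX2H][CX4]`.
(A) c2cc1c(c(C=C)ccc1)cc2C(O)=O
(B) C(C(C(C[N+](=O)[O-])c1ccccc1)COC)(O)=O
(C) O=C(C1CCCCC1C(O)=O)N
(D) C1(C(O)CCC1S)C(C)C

D

[OX2H][CX4] describes a hydroxyl oxygen bound to an sp3 (X4) carbon (an aliphatic alcohol).
(A) has a carboxylic acid group (-C(=O)OH) but the -OH is on a CX3 carbonyl carbon, not a CX4 carbon.
(B) has a methoxy ether (-OCH3) but the oxygen has H0 (ether), not H1.
(C) has a carboxylic acid group (-C(=O)OH) but the -OH is on a CX3 carbonyl carbon, not a CX4 carbon.
(D) contains a hydroxyl group (-OH), which satisfies every atom and bond constraint.
So the answer is (D).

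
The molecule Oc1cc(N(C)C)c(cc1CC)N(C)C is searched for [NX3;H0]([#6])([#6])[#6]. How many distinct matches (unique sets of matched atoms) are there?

2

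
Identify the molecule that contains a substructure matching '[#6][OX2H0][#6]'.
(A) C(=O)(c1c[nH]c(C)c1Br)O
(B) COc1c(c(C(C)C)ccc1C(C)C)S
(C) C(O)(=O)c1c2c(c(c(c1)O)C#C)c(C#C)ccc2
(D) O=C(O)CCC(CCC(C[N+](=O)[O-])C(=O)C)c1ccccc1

B

[#6][OX2H0][#6] describes an aliphatic oxygen bridging two carbons with no H on the oxygen (an ether).
(A) has a carboxylic acid group (-C(=O)OH) but the -OH oxygen has H1; the =O is OX1, not OX2.
(B) contains a methoxy ether (-OCH3), which satisfies every atom and bond constraint.
(C) has a carboxylic acid group (-C(=O)OH) but the -OH oxygen has H1; the =O is OX1, not OX2.
(D) has a carboxylic acid group (-C(=O)OH) but the -OH oxygen has H1; the =O is OX1, not OX2.
So the answer is (B).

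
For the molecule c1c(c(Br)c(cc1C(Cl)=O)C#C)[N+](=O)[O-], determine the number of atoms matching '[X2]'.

2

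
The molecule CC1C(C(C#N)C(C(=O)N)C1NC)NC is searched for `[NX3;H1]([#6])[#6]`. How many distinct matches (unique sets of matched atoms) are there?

2

[NX3;H1]([#6])[#6] is the SMARTS for a secondary amine: a trivalent nitrogen with one H, bonded to two carbons.
The molecule carries 2 separate instances of an N-methylamino group (-NHCH3) meeting every constraint; each maps to a distinct set of atoms, giving 2 matches.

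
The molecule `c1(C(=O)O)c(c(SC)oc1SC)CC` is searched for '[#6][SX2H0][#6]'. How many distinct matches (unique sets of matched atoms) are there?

2

[#6][SX2H0][#6] is the SMARTS for a thioether: an aliphatic sulfur bridging two carbons with no H on the sulfur.
The molecule carries 2 separate instances of a methylthio ether (-SCH3) meeting every constraint; each maps to a distinct set of atoms, giving 2 matches.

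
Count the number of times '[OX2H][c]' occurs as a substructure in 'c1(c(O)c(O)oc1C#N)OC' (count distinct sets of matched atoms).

[OX2H][c] is the SMARTS for a phenol: a hydroxyl oxygen attached to an aromatic carbon.
The molecule carries 2 separate instances of a hydroxyl group (-OH) meeting every constraint; each maps to a distinct set of atoms, giving 2 matches.

2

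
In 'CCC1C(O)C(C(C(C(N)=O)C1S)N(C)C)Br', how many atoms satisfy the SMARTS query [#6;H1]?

6

Check the 17 heavy atoms by environment: 6× C (H1) → match; 1× O (H1) → no; 1× C (H0) → no; 1× O (H0) → no; 1× N (H2) → no; 1× C (H2) → no; 3× C (H3) → no; 1× N (H0) → no; 1× Br (H0) → no; 1× S (H1) → no.
That gives 6 matching atoms.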